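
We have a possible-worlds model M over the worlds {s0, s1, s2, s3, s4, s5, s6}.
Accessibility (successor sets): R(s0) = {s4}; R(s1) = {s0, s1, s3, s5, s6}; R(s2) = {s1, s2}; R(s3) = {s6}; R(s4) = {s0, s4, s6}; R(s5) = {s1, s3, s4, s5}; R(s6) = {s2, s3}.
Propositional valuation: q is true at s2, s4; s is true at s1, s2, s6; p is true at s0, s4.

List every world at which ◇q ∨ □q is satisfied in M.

Let φ = ◇q ∨ □q. Evaluate φ at each world:
  s0 (successors {s4}): φ is true.
  s1 (successors {s0, s1, s3, s5, s6}): φ is false.
  s2 (successors {s1, s2}): φ is true.
  s3 (successors {s6}): φ is false.
  s4 (successors {s0, s4, s6}): φ is true.
  s5 (successors {s1, s3, s4, s5}): φ is true.
  s6 (successors {s2, s3}): φ is true.
For instance, at s6:
  At s6: ◇q is true, □q is false, so ◇q ∨ □q is true.
    At s6: ◇q requires q at some successor in {s2, s3}.
      q holds at s2, so ◇q is true at s6.
    At s6: □q requires q at every successor {s2, s3}.
      q fails at s3, so □q is false at s6.
Satisfying worlds: {s0, s2, s4, s5, s6}

s0, s2, s4, s5, s6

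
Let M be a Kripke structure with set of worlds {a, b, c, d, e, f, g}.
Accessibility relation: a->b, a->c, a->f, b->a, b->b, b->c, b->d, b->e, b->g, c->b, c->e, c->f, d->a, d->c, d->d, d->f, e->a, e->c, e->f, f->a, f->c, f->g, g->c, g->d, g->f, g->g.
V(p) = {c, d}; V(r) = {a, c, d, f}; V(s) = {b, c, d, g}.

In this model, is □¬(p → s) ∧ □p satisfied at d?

At d: □¬(p → s) is false, □p is false, so □¬(p → s) ∧ □p is false.
  At d: □¬(p → s) requires ¬(p → s) at every successor {a, c, d, f}.
    ¬(p → s) fails at a, so □¬(p → s) is false at d.
  At d: □p requires p at every successor {a, c, d, f}.
    p fails at a, so □p is false at d.

No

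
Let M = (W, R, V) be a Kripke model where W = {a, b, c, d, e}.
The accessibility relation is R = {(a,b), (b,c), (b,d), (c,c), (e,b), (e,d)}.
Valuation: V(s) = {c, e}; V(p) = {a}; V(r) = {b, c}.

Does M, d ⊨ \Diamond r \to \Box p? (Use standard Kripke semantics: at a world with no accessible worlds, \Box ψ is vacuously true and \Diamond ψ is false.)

Yes

At d: \Diamond r is false, \Box p is true, so \Diamond r \to \Box p is true.
  At d: no accessible worlds, so \Diamond r is false.
  At d: no accessible worlds, so \Box p holds vacuously.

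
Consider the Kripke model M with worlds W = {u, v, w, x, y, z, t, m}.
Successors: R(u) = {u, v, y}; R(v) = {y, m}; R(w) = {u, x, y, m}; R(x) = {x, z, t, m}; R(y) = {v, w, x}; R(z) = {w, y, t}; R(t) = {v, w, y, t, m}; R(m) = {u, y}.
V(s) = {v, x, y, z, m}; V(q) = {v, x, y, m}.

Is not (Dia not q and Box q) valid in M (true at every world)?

Yes

Recall that Box ψ holds at a world iff ψ holds at every accessible world, and Dia ψ holds iff ψ holds at some accessible world.
Let φ = not (Dia not q and Box q). Evaluate φ at each world:
  u (successors {u, v, y}): φ is true.
  v (successors {y, m}): φ is true.
  w (successors {u, x, y, m}): φ is true.
  x (successors {x, z, t, m}): φ is true.
  y (successors {v, w, x}): φ is true.
  z (successors {w, y, t}): φ is true.
  t (successors {v, w, y, t, m}): φ is true.
  m (successors {u, y}): φ is true.
For instance, at m:
  At m: Dia not q and Box q is false, so not (Dia not q and Box q) is true.
    At m: Dia not q is true, Box q is false, so Dia not q and Box q is false.
      At m: Dia not q requires not q at some successor in {u, y}.
        not q holds at u, so Dia not q is true at m.
      At m: Box q requires q at every successor {u, y}.
        q fails at u, so Box q is false at m.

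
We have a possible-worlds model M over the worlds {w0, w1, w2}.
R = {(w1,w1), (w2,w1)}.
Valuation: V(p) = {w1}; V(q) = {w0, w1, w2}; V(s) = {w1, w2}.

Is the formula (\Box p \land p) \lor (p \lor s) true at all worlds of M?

No

Let φ = (\Box p \land p) \lor (p \lor s). Evaluate φ at each world:
  w0 (successors ∅): φ is false.
  w1 (successors {w1}): φ is true.
  w2 (successors {w1}): φ is true.
Detail at w0 (counterexample):
  At w0: \Box p \land p is false, p \lor s is false, so (\Box p \land p) \lor (p \lor s) is false.
    At w0: \Box p is true, p is false, so \Box p \land p is false.
      At w0: no accessible worlds, so \Box p holds vacuously.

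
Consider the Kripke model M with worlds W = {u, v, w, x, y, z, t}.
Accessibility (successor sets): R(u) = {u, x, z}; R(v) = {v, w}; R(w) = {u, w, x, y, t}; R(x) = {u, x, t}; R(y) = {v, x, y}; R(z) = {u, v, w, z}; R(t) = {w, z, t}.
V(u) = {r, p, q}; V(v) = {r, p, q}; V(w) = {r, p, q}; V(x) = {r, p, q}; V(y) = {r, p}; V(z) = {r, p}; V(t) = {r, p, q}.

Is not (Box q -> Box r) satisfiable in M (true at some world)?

No

Let φ = not (Box q -> Box r). Evaluate φ at each world:
  u (successors {u, x, z}): φ is false.
  v (successors {v, w}): φ is false.
  w (successors {u, w, x, y, t}): φ is false.
  x (successors {u, x, t}): φ is false.
  y (successors {v, x, y}): φ is false.
  z (successors {u, v, w, z}): φ is false.
  t (successors {w, z, t}): φ is false.
For instance, at v:
  At v: Box q -> Box r is true, so not (Box q -> Box r) is false.
    At v: Box q is true, Box r is true, so Box q -> Box r is true.
      At v: Box q requires q at every successor {v, w}.
        At v: q is true.
        At w: q is true.
      So Box q is true at v.
      At v: Box r requires r at every successor {v, w}.
        At v: r is true.
        At w: r is true.
      So Box r is true at v.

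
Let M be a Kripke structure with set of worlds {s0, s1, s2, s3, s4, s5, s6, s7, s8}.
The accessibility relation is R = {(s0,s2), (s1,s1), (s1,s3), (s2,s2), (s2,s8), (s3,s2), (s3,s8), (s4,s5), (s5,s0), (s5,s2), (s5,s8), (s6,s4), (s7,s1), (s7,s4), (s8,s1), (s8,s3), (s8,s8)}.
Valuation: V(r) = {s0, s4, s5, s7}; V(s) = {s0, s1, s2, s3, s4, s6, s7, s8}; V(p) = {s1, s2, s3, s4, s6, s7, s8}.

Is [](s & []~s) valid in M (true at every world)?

No

Let φ = [](s & []~s). Evaluate φ at each world:
  s0 (successors {s2}): φ is false.
  s1 (successors {s1, s3}): φ is false.
  s2 (successors {s2, s8}): φ is false.
  s3 (successors {s2, s8}): φ is false.
  s4 (successors {s5}): φ is false.
  s5 (successors {s0, s2, s8}): φ is false.
  s6 (successors {s4}): φ is true.
  s7 (successors {s1, s4}): φ is false.
  s8 (successors {s1, s3, s8}): φ is false.
Detail at s0 (counterexample):
  At s0: [](s & []~s) requires s & []~s at every successor {s2}.
    s & []~s fails at s2, so [](s & []~s) is false at s0.
      At s2: s is true, []~s is false, so s & []~s is false.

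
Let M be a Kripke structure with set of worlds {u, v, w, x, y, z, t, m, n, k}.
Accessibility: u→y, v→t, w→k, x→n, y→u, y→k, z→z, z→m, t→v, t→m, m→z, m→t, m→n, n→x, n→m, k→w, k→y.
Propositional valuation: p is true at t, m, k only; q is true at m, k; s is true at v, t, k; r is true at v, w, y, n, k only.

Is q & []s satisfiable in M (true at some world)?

Let φ = q & []s. Evaluate φ at each world:
  u (successors {y}): φ is false.
  v (successors {t}): φ is false.
  w (successors {k}): φ is false.
  x (successors {n}): φ is false.
  y (successors {u, k}): φ is false.
  z (successors {z, m}): φ is false.
  t (successors {v, m}): φ is false.
  m (successors {z, t, n}): φ is false.
  n (successors {x, m}): φ is false.
  k (successors {w, y}): φ is false.
For instance, at x:
  At x: q is false, []s is false, so q & []s is false.
    At x: []s requires s at every successor {n}.
      s fails at n, so []s is false at x.

No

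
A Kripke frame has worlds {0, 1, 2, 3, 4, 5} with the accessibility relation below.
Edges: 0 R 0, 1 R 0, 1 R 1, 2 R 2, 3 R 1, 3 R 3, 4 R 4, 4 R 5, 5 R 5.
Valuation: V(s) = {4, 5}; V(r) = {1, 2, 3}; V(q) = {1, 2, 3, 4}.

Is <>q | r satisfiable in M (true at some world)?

Recall that <>ψ holds at a world iff ψ holds at some accessible world.
Let φ = <>q | r. Evaluate φ at each world:
  0 (successors {0}): φ is false.
  1 (successors {0, 1}): φ is true.
  2 (successors {2}): φ is true.
  3 (successors {1, 3}): φ is true.
  4 (successors {4, 5}): φ is true.
  5 (successors {5}): φ is false.
Detail at 1 (witness):
  At 1: <>q is true, r is true, so <>q | r is true.
    At 1: <>q requires q at some successor in {0, 1}.
      q holds at 1, so <>q is true at 1.

Yes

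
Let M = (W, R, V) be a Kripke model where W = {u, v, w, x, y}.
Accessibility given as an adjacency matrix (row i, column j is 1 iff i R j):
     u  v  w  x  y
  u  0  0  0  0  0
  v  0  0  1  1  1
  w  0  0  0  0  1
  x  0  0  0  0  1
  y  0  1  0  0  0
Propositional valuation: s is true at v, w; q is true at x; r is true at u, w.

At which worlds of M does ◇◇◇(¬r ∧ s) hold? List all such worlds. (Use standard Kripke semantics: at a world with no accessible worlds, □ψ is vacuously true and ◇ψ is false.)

v, y

Let φ = ◇◇◇(¬r ∧ s). Evaluate φ at each world:
  u (successors ∅): φ is false.
  v (successors {w, x, y}): φ is true.
  w (successors {y}): φ is false.
  x (successors {y}): φ is false.
  y (successors {v}): φ is true.
For instance, at x:
  At x: ◇◇◇(¬r ∧ s) requires ◇◇(¬r ∧ s) at some successor in {y}.
    At y: ◇◇(¬r ∧ s) is false.
  So ◇◇◇(¬r ∧ s) is false at x.
Satisfying worlds: {v, y}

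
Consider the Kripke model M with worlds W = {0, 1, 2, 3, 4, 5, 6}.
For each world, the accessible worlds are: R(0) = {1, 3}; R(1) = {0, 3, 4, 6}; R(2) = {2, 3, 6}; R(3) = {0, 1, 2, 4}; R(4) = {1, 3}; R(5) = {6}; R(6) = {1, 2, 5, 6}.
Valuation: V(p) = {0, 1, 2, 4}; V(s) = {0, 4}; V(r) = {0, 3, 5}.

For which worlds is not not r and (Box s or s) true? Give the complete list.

Let φ = not not r and (Box s or s). Evaluate φ at each world:
  0 (successors {1, 3}): φ is true.
  1 (successors {0, 3, 4, 6}): φ is false.
  2 (successors {2, 3, 6}): φ is false.
  3 (successors {0, 1, 2, 4}): φ is false.
  4 (successors {1, 3}): φ is false.
  5 (successors {6}): φ is false.
  6 (successors {1, 2, 5, 6}): φ is false.
For instance, at 2:
  At 2: not not r is false, Box s or s is false, so not not r and (Box s or s) is false.
    At 2: Box s is false, s is false, so Box s or s is false.
      At 2: Box s requires s at every successor {2, 3, 6}.
        s fails at 2, so Box s is false at 2.
Satisfying worlds: {0}

0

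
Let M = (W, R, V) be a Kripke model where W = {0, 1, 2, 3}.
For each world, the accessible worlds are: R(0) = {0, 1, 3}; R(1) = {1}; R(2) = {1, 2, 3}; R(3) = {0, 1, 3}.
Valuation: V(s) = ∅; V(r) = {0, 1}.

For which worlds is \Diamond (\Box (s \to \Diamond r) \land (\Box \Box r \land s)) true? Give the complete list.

none

Let φ = \Diamond (\Box (s \to \Diamond r) \land (\Box \Box r \land s)). Evaluate φ at each world:
  0 (successors {0, 1, 3}): φ is false.
  1 (successors {1}): φ is false.
  2 (successors {1, 2, 3}): φ is false.
  3 (successors {0, 1, 3}): φ is false.
For instance, at 0:
  At 0: \Diamond (\Box (s \to \Diamond r) \land (\Box \Box r \land s)) requires \Box (s \to \Diamond r) \land (\Box \Box r \land s) at some successor in {0, 1, 3}.
    At 0: \Box (s \to \Diamond r) \land (\Box \Box r \land s) is false.
    At 1: \Box (s \to \Diamond r) \land (\Box \Box r \land s) is false.
    At 3: \Box (s \to \Diamond r) \land (\Box \Box r \land s) is false.
  So \Diamond (\Box (s \to \Diamond r) \land (\Box \Box r \land s)) is false at 0.
Satisfying worlds: none.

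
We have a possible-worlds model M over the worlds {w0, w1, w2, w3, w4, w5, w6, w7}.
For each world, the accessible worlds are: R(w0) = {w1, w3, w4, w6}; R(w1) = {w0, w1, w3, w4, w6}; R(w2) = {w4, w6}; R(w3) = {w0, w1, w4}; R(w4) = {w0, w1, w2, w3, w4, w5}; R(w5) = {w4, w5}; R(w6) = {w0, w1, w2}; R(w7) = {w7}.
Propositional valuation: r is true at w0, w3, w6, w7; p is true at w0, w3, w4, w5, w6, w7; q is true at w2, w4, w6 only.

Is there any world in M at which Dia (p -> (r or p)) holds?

Let φ = Dia (p -> (r or p)). Evaluate φ at each world:
  w0 (successors {w1, w3, w4, w6}): φ is true.
  w1 (successors {w0, w1, w3, w4, w6}): φ is true.
  w2 (successors {w4, w6}): φ is true.
  w3 (successors {w0, w1, w4}): φ is true.
  w4 (successors {w0, w1, w2, w3, w4, w5}): φ is true.
  w5 (successors {w4, w5}): φ is true.
  w6 (successors {w0, w1, w2}): φ is true.
  w7 (successors {w7}): φ is true.
Detail at w0 (witness):
  At w0: Dia (p -> (r or p)) requires p -> (r or p) at some successor in {w1, w3, w4, w6}.
    p -> (r or p) holds at w1, so Dia (p -> (r or p)) is true at w0.

Yes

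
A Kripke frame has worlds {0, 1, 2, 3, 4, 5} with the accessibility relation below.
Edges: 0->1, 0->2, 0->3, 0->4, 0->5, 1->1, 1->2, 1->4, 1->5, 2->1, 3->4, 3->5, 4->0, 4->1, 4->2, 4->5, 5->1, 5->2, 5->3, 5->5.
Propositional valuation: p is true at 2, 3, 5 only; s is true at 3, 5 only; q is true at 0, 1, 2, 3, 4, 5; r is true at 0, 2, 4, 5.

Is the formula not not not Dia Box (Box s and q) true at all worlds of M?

Yes

Let φ = not not not Dia Box (Box s and q). Evaluate φ at each world:
  0 (successors {1, 2, 3, 4, 5}): φ is true.
  1 (successors {1, 2, 4, 5}): φ is true.
  2 (successors {1}): φ is true.
  3 (successors {4, 5}): φ is true.
  4 (successors {0, 1, 2, 5}): φ is true.
  5 (successors {1, 2, 3, 5}): φ is true.
For instance, at 2:
  At 2: not not Dia Box (Box s and q) is false, so not not not Dia Box (Box s and q) is true.
    At 2: not Dia Box (Box s and q) is true, so not not Dia Box (Box s and q) is false.
      At 2: Dia Box (Box s and q) is false, so not Dia Box (Box s and q) is true.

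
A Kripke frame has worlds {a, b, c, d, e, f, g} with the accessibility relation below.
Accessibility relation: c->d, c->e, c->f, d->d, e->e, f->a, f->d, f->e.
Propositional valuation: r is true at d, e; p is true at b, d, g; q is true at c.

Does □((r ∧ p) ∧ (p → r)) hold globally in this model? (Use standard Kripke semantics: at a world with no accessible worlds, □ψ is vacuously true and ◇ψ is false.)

No

Let φ = □((r ∧ p) ∧ (p → r)). Evaluate φ at each world:
  a (successors ∅): φ is true.
  b (successors ∅): φ is true.
  c (successors {d, e, f}): φ is false.
  d (successors {d}): φ is true.
  e (successors {e}): φ is false.
  f (successors {a, d, e}): φ is false.
  g (successors ∅): φ is true.
Detail at c (counterexample):
  At c: □((r ∧ p) ∧ (p → r)) requires (r ∧ p) ∧ (p → r) at every successor {d, e, f}.
    (r ∧ p) ∧ (p → r) fails at e, so □((r ∧ p) ∧ (p → r)) is false at c.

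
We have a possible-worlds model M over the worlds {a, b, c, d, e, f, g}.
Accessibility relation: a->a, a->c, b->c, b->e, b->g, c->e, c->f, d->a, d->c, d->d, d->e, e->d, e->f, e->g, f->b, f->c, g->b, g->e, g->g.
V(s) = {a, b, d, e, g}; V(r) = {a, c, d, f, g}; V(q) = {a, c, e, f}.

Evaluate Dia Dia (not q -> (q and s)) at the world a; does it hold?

At a: Dia Dia (not q -> (q and s)) requires Dia (not q -> (q and s)) at some successor in {a, c}.
  Dia (not q -> (q and s)) holds at a, so Dia Dia (not q -> (q and s)) is true at a.
    At a: Dia (not q -> (q and s)) requires not q -> (q and s) at some successor in {a, c}.
      not q -> (q and s) holds at a, so Dia (not q -> (q and s)) is true at a.

Yes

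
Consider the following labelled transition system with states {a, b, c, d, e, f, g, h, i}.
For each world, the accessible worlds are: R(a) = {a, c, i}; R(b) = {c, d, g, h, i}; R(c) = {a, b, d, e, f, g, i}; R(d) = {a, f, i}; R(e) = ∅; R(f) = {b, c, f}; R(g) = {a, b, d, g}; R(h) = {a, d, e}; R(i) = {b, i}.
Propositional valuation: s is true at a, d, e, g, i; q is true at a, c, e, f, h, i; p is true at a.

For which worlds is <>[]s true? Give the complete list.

Recall that []ψ holds at a world iff ψ holds at every accessible world, and <>ψ holds iff ψ holds at some accessible world.
Let φ = <>[]s. Evaluate φ at each world:
  a (successors {a, c, i}): φ is false.
  b (successors {c, d, g, h, i}): φ is true.
  c (successors {a, b, d, e, f, g, i}): φ is true.
  d (successors {a, f, i}): φ is false.
  e (successors ∅): φ is false.
  f (successors {b, c, f}): φ is false.
  g (successors {a, b, d, g}): φ is false.
  h (successors {a, d, e}): φ is true.
  i (successors {b, i}): φ is false.
For instance, at i:
  At i: <>[]s requires []s at some successor in {b, i}.
    At b: []s is false.
    At i: []s is false.
  So <>[]s is false at i.
Satisfying worlds: {b, c, h}

b, c, h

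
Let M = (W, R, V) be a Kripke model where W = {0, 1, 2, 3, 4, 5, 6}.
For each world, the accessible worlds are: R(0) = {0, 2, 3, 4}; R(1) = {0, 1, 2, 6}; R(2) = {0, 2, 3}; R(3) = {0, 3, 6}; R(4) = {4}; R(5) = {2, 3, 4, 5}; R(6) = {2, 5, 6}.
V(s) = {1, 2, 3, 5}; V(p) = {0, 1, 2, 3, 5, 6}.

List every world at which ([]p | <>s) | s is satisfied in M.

Let φ = ([]p | <>s) | s. Evaluate φ at each world:
  0 (successors {0, 2, 3, 4}): φ is true.
  1 (successors {0, 1, 2, 6}): φ is true.
  2 (successors {0, 2, 3}): φ is true.
  3 (successors {0, 3, 6}): φ is true.
  4 (successors {4}): φ is false.
  5 (successors {2, 3, 4, 5}): φ is true.
  6 (successors {2, 5, 6}): φ is true.
For instance, at 0:
  At 0: []p | <>s is true, s is false, so ([]p | <>s) | s is true.
    At 0: []p is false, <>s is true, so []p | <>s is true.
      At 0: []p requires p at every successor {0, 2, 3, 4}.
        p fails at 4, so []p is false at 0.
      At 0: <>s requires s at some successor in {0, 2, 3, 4}.
        s holds at 2, so <>s is true at 0.
Satisfying worlds: {0, 1, 2, 3, 5, 6}

0, 1, 2, 3, 5, 6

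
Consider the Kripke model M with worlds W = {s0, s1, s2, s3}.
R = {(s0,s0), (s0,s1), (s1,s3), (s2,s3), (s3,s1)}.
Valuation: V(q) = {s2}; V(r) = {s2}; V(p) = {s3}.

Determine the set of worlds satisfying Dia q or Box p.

s1, s2

Let φ = Dia q or Box p. Evaluate φ at each world:
  s0 (successors {s0, s1}): φ is false.
  s1 (successors {s3}): φ is true.
  s2 (successors {s3}): φ is true.
  s3 (successors {s1}): φ is false.
For instance, at s2:
  At s2: Dia q is false, Box p is true, so Dia q or Box p is true.
    At s2: Dia q requires q at some successor in {s3}.
      At s3: q is false.
    So Dia q is false at s2.
    At s2: Box p requires p at every successor {s3}.
      At s3: p is true.
    So Box p is true at s2.
Satisfying worlds: {s1, s2}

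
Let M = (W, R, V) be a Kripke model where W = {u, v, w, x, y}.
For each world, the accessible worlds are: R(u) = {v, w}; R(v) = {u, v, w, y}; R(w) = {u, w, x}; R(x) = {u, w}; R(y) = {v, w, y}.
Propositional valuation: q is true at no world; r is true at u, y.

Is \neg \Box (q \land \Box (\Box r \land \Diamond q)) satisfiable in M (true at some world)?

Yes

Let φ = \neg \Box (q \land \Box (\Box r \land \Diamond q)). Evaluate φ at each world:
  u (successors {v, w}): φ is true.
  v (successors {u, v, w, y}): φ is true.
  w (successors {u, w, x}): φ is true.
  x (successors {u, w}): φ is true.
  y (successors {v, w, y}): φ is true.
Detail at u (witness):
  At u: \Box (q \land \Box (\Box r \land \Diamond q)) is false, so \neg \Box (q \land \Box (\Box r \land \Diamond q)) is true.
    At u: \Box (q \land \Box (\Box r \land \Diamond q)) requires q \land \Box (\Box r \land \Diamond q) at every successor {v, w}.
      q \land \Box (\Box r \land \Diamond q) fails at v, so \Box (q \land \Box (\Box r \land \Diamond q)) is false at u.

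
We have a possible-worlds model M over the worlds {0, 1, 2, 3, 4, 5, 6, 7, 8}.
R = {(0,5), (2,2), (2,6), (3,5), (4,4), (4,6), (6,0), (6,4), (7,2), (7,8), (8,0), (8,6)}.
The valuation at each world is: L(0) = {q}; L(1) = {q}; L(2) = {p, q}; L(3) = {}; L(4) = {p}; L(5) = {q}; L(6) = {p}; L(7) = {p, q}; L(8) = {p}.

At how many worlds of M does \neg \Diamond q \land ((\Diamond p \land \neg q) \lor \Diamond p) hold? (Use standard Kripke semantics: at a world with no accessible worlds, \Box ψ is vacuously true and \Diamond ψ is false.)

1

Let φ = \neg \Diamond q \land ((\Diamond p \land \neg q) \lor \Diamond p). Evaluate φ at each world:
  0 (successors {5}): φ is false.
  1 (successors ∅): φ is false.
  2 (successors {2, 6}): φ is false.
  3 (successors {5}): φ is false.
  4 (successors {4, 6}): φ is true.
  5 (successors ∅): φ is false.
  6 (successors {0, 4}): φ is false.
  7 (successors {2, 8}): φ is false.
  8 (successors {0, 6}): φ is false.
For instance, at 4:
  At 4: \neg \Diamond q is true, (\Diamond p \land \neg q) \lor \Diamond p is true, so \neg \Diamond q \land ((\Diamond p \land \neg q) \lor \Diamond p) is true.
    At 4: \Diamond q is false, so \neg \Diamond q is true.
      At 4: \Diamond q requires q at some successor in {4, 6}.
        At 4: q is false.
        At 6: q is false.
      So \Diamond q is false at 4.
    At 4: \Diamond p \land \neg q is true, \Diamond p is true, so (\Diamond p \land \neg q) \lor \Diamond p is true.
      At 4: \Diamond p is true, \neg q is true, so \Diamond p \land \neg q is true.
      At 4: \Diamond p requires p at some successor in {4, 6}.
        p holds at 4, so \Diamond p is true at 4.
Satisfying worlds: {4}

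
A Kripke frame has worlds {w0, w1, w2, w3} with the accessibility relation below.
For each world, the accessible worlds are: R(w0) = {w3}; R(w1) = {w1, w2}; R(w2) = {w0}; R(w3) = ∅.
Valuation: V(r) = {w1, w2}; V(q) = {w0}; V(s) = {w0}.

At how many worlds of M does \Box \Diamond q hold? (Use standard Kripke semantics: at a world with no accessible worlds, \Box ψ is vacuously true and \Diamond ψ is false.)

1

Let φ = \Box \Diamond q. Evaluate φ at each world:
  w0 (successors {w3}): φ is false.
  w1 (successors {w1, w2}): φ is false.
  w2 (successors {w0}): φ is false.
  w3 (successors ∅): φ is true.
For instance, at w0:
  At w0: \Box \Diamond q requires \Diamond q at every successor {w3}.
    \Diamond q fails at w3, so \Box \Diamond q is false at w0.
      At w3: no accessible worlds, so \Diamond q is false.
Satisfying worlds: {w3}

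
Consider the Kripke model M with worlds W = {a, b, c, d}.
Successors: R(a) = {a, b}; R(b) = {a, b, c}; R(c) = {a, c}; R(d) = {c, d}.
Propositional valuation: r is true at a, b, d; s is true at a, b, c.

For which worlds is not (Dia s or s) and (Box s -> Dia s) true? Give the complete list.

Recall that Box ψ holds at a world iff ψ holds at every accessible world, and Dia ψ holds iff ψ holds at some accessible world.
Let φ = not (Dia s or s) and (Box s -> Dia s). Evaluate φ at each world:
  a (successors {a, b}): φ is false.
  b (successors {a, b, c}): φ is false.
  c (successors {a, c}): φ is false.
  d (successors {c, d}): φ is false.
For instance, at c:
  At c: not (Dia s or s) is false, Box s -> Dia s is true, so not (Dia s or s) and (Box s -> Dia s) is false.
    At c: Dia s or s is true, so not (Dia s or s) is false.
      At c: Dia s is true, s is true, so Dia s or s is true.
    At c: Box s is true, Dia s is true, so Box s -> Dia s is true.
      At c: Box s requires s at every successor {a, c}.
        At a: s is true.
        At c: s is true.
      So Box s is true at c.
      At c: Dia s requires s at some successor in {a, c}.
        s holds at a, so Dia s is true at c.
Satisfying worlds: none.

none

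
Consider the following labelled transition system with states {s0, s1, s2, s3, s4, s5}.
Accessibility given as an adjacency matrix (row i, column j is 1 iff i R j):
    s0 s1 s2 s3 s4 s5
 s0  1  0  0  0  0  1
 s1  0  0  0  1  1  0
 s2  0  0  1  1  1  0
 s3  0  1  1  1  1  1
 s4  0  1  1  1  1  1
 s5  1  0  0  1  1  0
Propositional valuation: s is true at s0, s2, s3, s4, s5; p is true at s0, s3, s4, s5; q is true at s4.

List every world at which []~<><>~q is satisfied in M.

none

Recall that []ψ holds at a world iff ψ holds at every accessible world, and <>ψ holds iff ψ holds at some accessible world.
Let φ = []~<><>~q. Evaluate φ at each world:
  s0 (successors {s0, s5}): φ is false.
  s1 (successors {s3, s4}): φ is false.
  s2 (successors {s2, s3, s4}): φ is false.
  s3 (successors {s1, s2, s3, s4, s5}): φ is false.
  s4 (successors {s1, s2, s3, s4, s5}): φ is false.
  s5 (successors {s0, s3, s4}): φ is false.
For instance, at s1:
  At s1: []~<><>~q requires ~<><>~q at every successor {s3, s4}.
    ~<><>~q fails at s3, so []~<><>~q is false at s1.
      At s3: <><>~q is true, so ~<><>~q is false.
Satisfying worlds: none.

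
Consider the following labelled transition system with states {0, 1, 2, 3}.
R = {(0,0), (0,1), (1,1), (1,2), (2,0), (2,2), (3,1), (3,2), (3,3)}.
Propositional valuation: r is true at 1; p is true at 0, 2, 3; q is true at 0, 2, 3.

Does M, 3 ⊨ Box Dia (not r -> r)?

At 3: Box Dia (not r -> r) requires Dia (not r -> r) at every successor {1, 2, 3}.
  Dia (not r -> r) fails at 2, so Box Dia (not r -> r) is false at 3.
    At 2: Dia (not r -> r) requires not r -> r at some successor in {0, 2}.
      At 0: not r -> r is false.
      At 2: not r -> r is false.
    So Dia (not r -> r) is false at 2.

No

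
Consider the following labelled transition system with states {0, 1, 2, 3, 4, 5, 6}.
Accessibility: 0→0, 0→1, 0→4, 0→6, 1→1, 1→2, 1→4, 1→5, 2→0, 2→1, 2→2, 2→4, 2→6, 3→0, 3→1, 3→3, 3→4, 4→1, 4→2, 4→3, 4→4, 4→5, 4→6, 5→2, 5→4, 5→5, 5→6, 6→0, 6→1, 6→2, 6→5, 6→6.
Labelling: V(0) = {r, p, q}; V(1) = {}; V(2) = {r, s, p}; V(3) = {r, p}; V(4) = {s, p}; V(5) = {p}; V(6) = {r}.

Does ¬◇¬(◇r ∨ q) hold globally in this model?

Let φ = ¬◇¬(◇r ∨ q). Evaluate φ at each world:
  0 (successors {0, 1, 4, 6}): φ is true.
  1 (successors {1, 2, 4, 5}): φ is true.
  2 (successors {0, 1, 2, 4, 6}): φ is true.
  3 (successors {0, 1, 3, 4}): φ is true.
  4 (successors {1, 2, 3, 4, 5, 6}): φ is true.
  5 (successors {2, 4, 5, 6}): φ is true.
  6 (successors {0, 1, 2, 5, 6}): φ is true.
For instance, at 6:
  At 6: ◇¬(◇r ∨ q) is false, so ¬◇¬(◇r ∨ q) is true.
    At 6: ◇¬(◇r ∨ q) requires ¬(◇r ∨ q) at some successor in {0, 1, 2, 5, 6}.
      At 0: ¬(◇r ∨ q) is false.
      At 1: ¬(◇r ∨ q) is false.
      At 2: ¬(◇r ∨ q) is false.
      At 5: ¬(◇r ∨ q) is false.
      At 6: ¬(◇r ∨ q) is false.
    So ◇¬(◇r ∨ q) is false at 6.

Yes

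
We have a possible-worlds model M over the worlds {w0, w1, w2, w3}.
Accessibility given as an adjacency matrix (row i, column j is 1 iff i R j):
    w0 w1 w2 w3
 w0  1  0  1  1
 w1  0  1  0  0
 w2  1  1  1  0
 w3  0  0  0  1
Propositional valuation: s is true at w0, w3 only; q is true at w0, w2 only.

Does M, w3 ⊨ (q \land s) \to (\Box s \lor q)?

Yes

At w3: q \land s is false, \Box s \lor q is true, so (q \land s) \to (\Box s \lor q) is true.
  At w3: \Box s is true, q is false, so \Box s \lor q is true.
    At w3: \Box s requires s at every successor {w3}.
      At w3: s is true.
    So \Box s is true at w3.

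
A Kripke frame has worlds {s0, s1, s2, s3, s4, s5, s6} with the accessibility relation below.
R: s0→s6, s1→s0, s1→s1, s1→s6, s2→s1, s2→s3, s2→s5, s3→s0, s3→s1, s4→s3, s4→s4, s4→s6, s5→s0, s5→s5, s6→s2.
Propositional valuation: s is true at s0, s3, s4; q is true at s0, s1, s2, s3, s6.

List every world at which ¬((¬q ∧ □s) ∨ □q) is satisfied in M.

Let φ = ¬((¬q ∧ □s) ∨ □q). Evaluate φ at each world:
  s0 (successors {s6}): φ is false.
  s1 (successors {s0, s1, s6}): φ is false.
  s2 (successors {s1, s3, s5}): φ is true.
  s3 (successors {s0, s1}): φ is false.
  s4 (successors {s3, s4, s6}): φ is true.
  s5 (successors {s0, s5}): φ is true.
  s6 (successors {s2}): φ is false.
For instance, at s0:
  At s0: (¬q ∧ □s) ∨ □q is true, so ¬((¬q ∧ □s) ∨ □q) is false.
    At s0: ¬q ∧ □s is false, □q is true, so (¬q ∧ □s) ∨ □q is true.
      At s0: ¬q is false, □s is false, so ¬q ∧ □s is false.
      At s0: □q requires q at every successor {s6}.
        At s6: q is true.
      So □q is true at s0.
Satisfying worlds: {s2, s4, s5}

s2, s4, s5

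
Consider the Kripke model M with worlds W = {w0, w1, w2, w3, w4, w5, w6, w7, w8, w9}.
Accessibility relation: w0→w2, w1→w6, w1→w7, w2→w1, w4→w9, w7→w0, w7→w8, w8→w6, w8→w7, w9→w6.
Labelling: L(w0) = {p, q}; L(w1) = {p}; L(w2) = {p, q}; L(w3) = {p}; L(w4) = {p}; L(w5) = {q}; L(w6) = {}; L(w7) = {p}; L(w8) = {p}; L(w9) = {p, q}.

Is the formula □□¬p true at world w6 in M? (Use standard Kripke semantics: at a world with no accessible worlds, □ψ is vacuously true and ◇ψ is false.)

At w6: no accessible worlds, so □□¬p holds vacuously.

Yes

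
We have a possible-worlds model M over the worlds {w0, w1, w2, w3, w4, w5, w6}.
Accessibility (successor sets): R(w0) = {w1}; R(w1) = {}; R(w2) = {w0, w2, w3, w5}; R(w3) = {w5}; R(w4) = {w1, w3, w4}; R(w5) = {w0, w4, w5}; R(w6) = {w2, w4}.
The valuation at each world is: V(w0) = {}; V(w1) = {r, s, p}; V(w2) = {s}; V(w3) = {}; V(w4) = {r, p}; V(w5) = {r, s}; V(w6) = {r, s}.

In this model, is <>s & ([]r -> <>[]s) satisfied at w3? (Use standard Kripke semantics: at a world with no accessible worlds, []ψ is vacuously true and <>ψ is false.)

Recall that []ψ holds at a world iff ψ holds at every accessible world, and <>ψ holds iff ψ holds at some accessible world.
At w3: <>s is true, []r -> <>[]s is false, so <>s & ([]r -> <>[]s) is false.
  At w3: <>s requires s at some successor in {w5}.
    s holds at w5, so <>s is true at w3.
  At w3: []r is true, <>[]s is false, so []r -> <>[]s is false.
    At w3: []r requires r at every successor {w5}.
      At w5: r is true.
    So []r is true at w3.
    At w3: <>[]s requires []s at some successor in {w5}.
      At w5: []s is false.
    So <>[]s is false at w3.

No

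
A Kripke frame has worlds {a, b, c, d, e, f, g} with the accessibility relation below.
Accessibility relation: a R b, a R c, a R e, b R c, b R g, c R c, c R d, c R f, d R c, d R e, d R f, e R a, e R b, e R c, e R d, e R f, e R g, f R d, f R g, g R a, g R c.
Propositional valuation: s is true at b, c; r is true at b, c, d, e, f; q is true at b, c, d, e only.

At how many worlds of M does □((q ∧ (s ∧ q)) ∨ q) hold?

1

Let φ = □((q ∧ (s ∧ q)) ∨ q). Evaluate φ at each world:
  a (successors {b, c, e}): φ is true.
  b (successors {c, g}): φ is false.
  c (successors {c, d, f}): φ is false.
  d (successors {c, e, f}): φ is false.
  e (successors {a, b, c, d, f, g}): φ is false.
  f (successors {d, g}): φ is false.
  g (successors {a, c}): φ is false.
For instance, at d:
  At d: □((q ∧ (s ∧ q)) ∨ q) requires (q ∧ (s ∧ q)) ∨ q at every successor {c, e, f}.
    (q ∧ (s ∧ q)) ∨ q fails at f, so □((q ∧ (s ∧ q)) ∨ q) is false at d.
Satisfying worlds: {a}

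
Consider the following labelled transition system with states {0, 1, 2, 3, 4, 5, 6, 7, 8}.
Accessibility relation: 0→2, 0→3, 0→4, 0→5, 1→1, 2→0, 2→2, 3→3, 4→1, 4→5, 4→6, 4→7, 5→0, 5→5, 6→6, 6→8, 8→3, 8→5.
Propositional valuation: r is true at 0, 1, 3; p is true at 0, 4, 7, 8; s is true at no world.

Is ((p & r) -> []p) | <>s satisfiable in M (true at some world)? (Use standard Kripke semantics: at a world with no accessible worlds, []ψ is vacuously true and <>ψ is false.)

Yes

Let φ = ((p & r) -> []p) | <>s. Evaluate φ at each world:
  0 (successors {2, 3, 4, 5}): φ is false.
  1 (successors {1}): φ is true.
  2 (successors {0, 2}): φ is true.
  3 (successors {3}): φ is true.
  4 (successors {1, 5, 6, 7}): φ is true.
  5 (successors {0, 5}): φ is true.
  6 (successors {6, 8}): φ is true.
  7 (successors ∅): φ is true.
  8 (successors {3, 5}): φ is true.
Detail at 1 (witness):
  At 1: (p & r) -> []p is true, <>s is false, so ((p & r) -> []p) | <>s is true.
    At 1: p & r is false, []p is false, so (p & r) -> []p is true.
      At 1: []p requires p at every successor {1}.
        p fails at 1, so []p is false at 1.
    At 1: <>s requires s at some successor in {1}.
      At 1: s is false.
    So <>s is false at 1.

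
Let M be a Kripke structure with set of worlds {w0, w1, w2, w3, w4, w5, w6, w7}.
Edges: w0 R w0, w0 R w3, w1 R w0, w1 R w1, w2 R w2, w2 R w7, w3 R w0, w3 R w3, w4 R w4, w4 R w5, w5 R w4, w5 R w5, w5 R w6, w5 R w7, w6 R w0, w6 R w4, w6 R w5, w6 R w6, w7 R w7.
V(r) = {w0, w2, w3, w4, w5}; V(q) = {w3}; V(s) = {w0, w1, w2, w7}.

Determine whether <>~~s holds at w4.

No

At w4: <>~~s requires ~~s at some successor in {w4, w5}.
  At w4: ~~s is false.
  At w5: ~~s is false.
So <>~~s is false at w4.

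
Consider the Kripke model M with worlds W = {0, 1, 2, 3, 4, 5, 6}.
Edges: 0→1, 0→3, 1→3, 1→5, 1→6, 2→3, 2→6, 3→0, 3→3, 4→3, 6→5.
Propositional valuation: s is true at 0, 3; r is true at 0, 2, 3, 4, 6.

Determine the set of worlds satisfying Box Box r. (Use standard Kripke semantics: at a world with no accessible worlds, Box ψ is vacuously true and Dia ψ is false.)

4, 5, 6

Let φ = Box Box r. Evaluate φ at each world:
  0 (successors {1, 3}): φ is false.
  1 (successors {3, 5, 6}): φ is false.
  2 (successors {3, 6}): φ is false.
  3 (successors {0, 3}): φ is false.
  4 (successors {3}): φ is true.
  5 (successors ∅): φ is true.
  6 (successors {5}): φ is true.
For instance, at 2:
  At 2: Box Box r requires Box r at every successor {3, 6}.
    Box r fails at 6, so Box Box r is false at 2.
      At 6: Box r requires r at every successor {5}.
        r fails at 5, so Box r is false at 6.
Satisfying worlds: {4, 5, 6}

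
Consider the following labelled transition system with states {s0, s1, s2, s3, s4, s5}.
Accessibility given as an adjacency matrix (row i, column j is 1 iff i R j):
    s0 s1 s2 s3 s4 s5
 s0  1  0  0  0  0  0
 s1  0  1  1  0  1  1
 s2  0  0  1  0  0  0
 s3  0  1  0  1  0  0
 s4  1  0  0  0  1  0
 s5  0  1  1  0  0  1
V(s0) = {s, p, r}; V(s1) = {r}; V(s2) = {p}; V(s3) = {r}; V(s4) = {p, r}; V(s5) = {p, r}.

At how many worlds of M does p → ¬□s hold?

5

Let φ = p → ¬□s. Evaluate φ at each world:
  s0 (successors {s0}): φ is false.
  s1 (successors {s1, s2, s4, s5}): φ is true.
  s2 (successors {s2}): φ is true.
  s3 (successors {s1, s3}): φ is true.
  s4 (successors {s0, s4}): φ is true.
  s5 (successors {s1, s2, s5}): φ is true.
For instance, at s1:
  At s1: p is false, ¬□s is true, so p → ¬□s is true.
    At s1: □s is false, so ¬□s is true.
      At s1: □s requires s at every successor {s1, s2, s4, s5}.
        s fails at s1, so □s is false at s1.
Satisfying worlds: {s1, s2, s3, s4, s5}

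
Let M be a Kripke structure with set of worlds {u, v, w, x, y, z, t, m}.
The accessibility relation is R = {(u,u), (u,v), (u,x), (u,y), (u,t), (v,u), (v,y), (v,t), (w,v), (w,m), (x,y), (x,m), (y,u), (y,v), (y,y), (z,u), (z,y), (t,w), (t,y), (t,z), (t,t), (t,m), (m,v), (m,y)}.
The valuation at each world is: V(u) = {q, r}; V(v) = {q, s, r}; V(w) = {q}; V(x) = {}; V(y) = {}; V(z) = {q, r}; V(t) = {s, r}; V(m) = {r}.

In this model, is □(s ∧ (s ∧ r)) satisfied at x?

At x: □(s ∧ (s ∧ r)) requires s ∧ (s ∧ r) at every successor {y, m}.
  s ∧ (s ∧ r) fails at y, so □(s ∧ (s ∧ r)) is false at x.

No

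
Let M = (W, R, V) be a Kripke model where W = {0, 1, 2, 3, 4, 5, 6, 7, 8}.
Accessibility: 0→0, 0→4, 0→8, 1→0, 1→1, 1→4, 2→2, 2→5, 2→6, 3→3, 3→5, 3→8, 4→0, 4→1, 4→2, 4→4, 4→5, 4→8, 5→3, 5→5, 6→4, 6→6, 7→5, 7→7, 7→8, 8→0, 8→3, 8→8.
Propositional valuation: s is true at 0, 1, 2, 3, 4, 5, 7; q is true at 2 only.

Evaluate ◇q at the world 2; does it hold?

Yes

At 2: ◇q requires q at some successor in {2, 5, 6}.
  q holds at 2, so ◇q is true at 2.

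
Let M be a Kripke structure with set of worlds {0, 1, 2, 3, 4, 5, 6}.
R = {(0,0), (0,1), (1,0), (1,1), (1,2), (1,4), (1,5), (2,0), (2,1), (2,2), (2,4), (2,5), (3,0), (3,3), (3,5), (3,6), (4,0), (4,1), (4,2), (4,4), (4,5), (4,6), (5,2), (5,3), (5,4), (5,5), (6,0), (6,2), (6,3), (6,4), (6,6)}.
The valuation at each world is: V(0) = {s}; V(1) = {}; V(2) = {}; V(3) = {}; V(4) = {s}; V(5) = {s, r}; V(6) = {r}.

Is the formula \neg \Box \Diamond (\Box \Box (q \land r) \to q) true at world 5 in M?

At 5: \Box \Diamond (\Box \Box (q \land r) \to q) is true, so \neg \Box \Diamond (\Box \Box (q \land r) \to q) is false.
  At 5: \Box \Diamond (\Box \Box (q \land r) \to q) requires \Diamond (\Box \Box (q \land r) \to q) at every successor {2, 3, 4, 5}.
    At 2: \Diamond (\Box \Box (q \land r) \to q) is true.
    At 3: \Diamond (\Box \Box (q \land r) \to q) is true.
    At 4: \Diamond (\Box \Box (q \land r) \to q) is true.
    At 5: \Diamond (\Box \Box (q \land r) \to q) is true.
  So \Box \Diamond (\Box \Box (q \land r) \to q) is true at 5.

No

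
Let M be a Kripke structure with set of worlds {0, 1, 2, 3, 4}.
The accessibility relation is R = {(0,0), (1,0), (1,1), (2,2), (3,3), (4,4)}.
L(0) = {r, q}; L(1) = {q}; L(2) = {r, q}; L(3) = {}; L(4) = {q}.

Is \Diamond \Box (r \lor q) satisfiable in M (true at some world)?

Yes

Recall that \Box ψ holds at a world iff ψ holds at every accessible world, and \Diamond ψ holds iff ψ holds at some accessible world.
Let φ = \Diamond \Box (r \lor q). Evaluate φ at each world:
  0 (successors {0}): φ is true.
  1 (successors {0, 1}): φ is true.
  2 (successors {2}): φ is true.
  3 (successors {3}): φ is false.
  4 (successors {4}): φ is true.
Detail at 0 (witness):
  At 0: \Diamond \Box (r \lor q) requires \Box (r \lor q) at some successor in {0}.
    \Box (r \lor q) holds at 0, so \Diamond \Box (r \lor q) is true at 0.
      At 0: \Box (r \lor q) requires r \lor q at every successor {0}.
        At 0: r \lor q is true.
      So \Box (r \lor q) is true at 0.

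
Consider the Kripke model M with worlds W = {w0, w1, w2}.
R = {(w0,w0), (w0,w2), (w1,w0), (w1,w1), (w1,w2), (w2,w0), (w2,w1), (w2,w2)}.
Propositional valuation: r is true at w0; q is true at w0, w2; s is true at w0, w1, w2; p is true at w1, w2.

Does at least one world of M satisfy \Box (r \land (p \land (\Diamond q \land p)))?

No

Recall that \Box ψ holds at a world iff ψ holds at every accessible world, and \Diamond ψ holds iff ψ holds at some accessible world.
Let φ = \Box (r \land (p \land (\Diamond q \land p))). Evaluate φ at each world:
  w0 (successors {w0, w2}): φ is false.
  w1 (successors {w0, w1, w2}): φ is false.
  w2 (successors {w0, w1, w2}): φ is false.
For instance, at w0:
  At w0: \Box (r \land (p \land (\Diamond q \land p))) requires r \land (p \land (\Diamond q \land p)) at every successor {w0, w2}.
    r \land (p \land (\Diamond q \land p)) fails at w0, so \Box (r \land (p \land (\Diamond q \land p))) is false at w0.
      At w0: r is true, p \land (\Diamond q \land p) is false, so r \land (p \land (\Diamond q \land p)) is false.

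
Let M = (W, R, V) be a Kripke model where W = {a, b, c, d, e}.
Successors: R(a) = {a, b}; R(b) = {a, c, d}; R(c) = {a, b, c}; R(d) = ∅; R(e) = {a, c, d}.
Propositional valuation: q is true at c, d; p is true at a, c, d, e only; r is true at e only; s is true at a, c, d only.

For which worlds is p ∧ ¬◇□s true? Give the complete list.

Recall that □ψ holds at a world iff ψ holds at every accessible world, and ◇ψ holds iff ψ holds at some accessible world.
Let φ = p ∧ ¬◇□s. Evaluate φ at each world:
  a (successors {a, b}): φ is false.
  b (successors {a, c, d}): φ is false.
  c (successors {a, b, c}): φ is false.
  d (successors ∅): φ is true.
  e (successors {a, c, d}): φ is false.
For instance, at c:
  At c: p is true, ¬◇□s is false, so p ∧ ¬◇□s is false.
    At c: ◇□s is true, so ¬◇□s is false.
      At c: ◇□s requires □s at some successor in {a, b, c}.
        □s holds at b, so ◇□s is true at c.
Satisfying worlds: {d}

d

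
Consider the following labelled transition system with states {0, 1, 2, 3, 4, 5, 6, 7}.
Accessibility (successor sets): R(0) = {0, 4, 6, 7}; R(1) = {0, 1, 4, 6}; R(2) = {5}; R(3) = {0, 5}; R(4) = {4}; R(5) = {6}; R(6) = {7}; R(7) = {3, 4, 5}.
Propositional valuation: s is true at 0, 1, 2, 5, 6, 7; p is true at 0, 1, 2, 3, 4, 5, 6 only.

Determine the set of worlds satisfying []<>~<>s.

4, 6

Let φ = []<>~<>s. Evaluate φ at each world:
  0 (successors {0, 4, 6, 7}): φ is false.
  1 (successors {0, 1, 4, 6}): φ is false.
  2 (successors {5}): φ is false.
  3 (successors {0, 5}): φ is false.
  4 (successors {4}): φ is true.
  5 (successors {6}): φ is false.
  6 (successors {7}): φ is true.
  7 (successors {3, 4, 5}): φ is false.
For instance, at 2:
  At 2: []<>~<>s requires <>~<>s at every successor {5}.
    <>~<>s fails at 5, so []<>~<>s is false at 2.
      At 5: <>~<>s requires ~<>s at some successor in {6}.
        At 6: ~<>s is false.
      So <>~<>s is false at 5.
Satisfying worlds: {4, 6}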